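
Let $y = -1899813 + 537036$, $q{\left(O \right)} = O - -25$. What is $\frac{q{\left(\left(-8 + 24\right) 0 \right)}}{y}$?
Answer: $- \frac{25}{1362777} \approx -1.8345 \cdot 10^{-5}$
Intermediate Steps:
$q{\left(O \right)} = 25 + O$ ($q{\left(O \right)} = O + 25 = 25 + O$)
$y = -1362777$
$\frac{q{\left(\left(-8 + 24\right) 0 \right)}}{y} = \frac{25 + \left(-8 + 24\right) 0}{-1362777} = \left(25 + 16 \cdot 0\right) \left(- \frac{1}{1362777}\right) = \left(25 + 0\right) \left(- \frac{1}{1362777}\right) = 25 \left(- \frac{1}{1362777}\right) = - \frac{25}{1362777}$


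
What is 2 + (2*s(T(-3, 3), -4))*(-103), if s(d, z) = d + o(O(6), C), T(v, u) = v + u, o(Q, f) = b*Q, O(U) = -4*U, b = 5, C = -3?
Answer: 24722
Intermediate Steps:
o(Q, f) = 5*Q
T(v, u) = u + v
s(d, z) = -120 + d (s(d, z) = d + 5*(-4*6) = d + 5*(-24) = d - 120 = -120 + d)
2 + (2*s(T(-3, 3), -4))*(-103) = 2 + (2*(-120 + (3 - 3)))*(-103) = 2 + (2*(-120 + 0))*(-103) = 2 + (2*(-120))*(-103) = 2 - 240*(-103) = 2 + 24720 = 24722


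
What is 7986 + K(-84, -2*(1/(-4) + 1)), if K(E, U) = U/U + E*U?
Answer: 8113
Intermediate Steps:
K(E, U) = 1 + E*U
7986 + K(-84, -2*(1/(-4) + 1)) = 7986 + (1 - (-168)*(1/(-4) + 1)) = 7986 + (1 - (-168)*(-1/4 + 1)) = 7986 + (1 - (-168)*3/4) = 7986 + (1 - 84*(-3/2)) = 7986 + (1 + 126) = 7986 + 127 = 8113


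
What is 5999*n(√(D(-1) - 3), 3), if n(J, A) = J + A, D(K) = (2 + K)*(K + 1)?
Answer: 17997 + 5999*I*√3 ≈ 17997.0 + 10391.0*I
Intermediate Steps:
D(K) = (1 + K)*(2 + K) (D(K) = (2 + K)*(1 + K) = (1 + K)*(2 + K))
n(J, A) = A + J
5999*n(√(D(-1) - 3), 3) = 5999*(3 + √((2 + (-1)² + 3*(-1)) - 3)) = 5999*(3 + √((2 + 1 - 3) - 3)) = 5999*(3 + √(0 - 3)) = 5999*(3 + √(-3)) = 5999*(3 + I*√3) = 17997 + 5999*I*√3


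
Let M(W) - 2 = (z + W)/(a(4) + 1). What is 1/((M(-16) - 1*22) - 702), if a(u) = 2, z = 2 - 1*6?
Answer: -3/2186 ≈ -0.0013724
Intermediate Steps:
z = -4 (z = 2 - 6 = -4)
M(W) = 2/3 + W/3 (M(W) = 2 + (-4 + W)/(2 + 1) = 2 + (-4 + W)/3 = 2 + (-4 + W)*(1/3) = 2 + (-4/3 + W/3) = 2/3 + W/3)
1/((M(-16) - 1*22) - 702) = 1/(((2/3 + (1/3)*(-16)) - 1*22) - 702) = 1/(((2/3 - 16/3) - 22) - 702) = 1/((-14/3 - 22) - 702) = 1/(-80/3 - 702) = 1/(-2186/3) = -3/2186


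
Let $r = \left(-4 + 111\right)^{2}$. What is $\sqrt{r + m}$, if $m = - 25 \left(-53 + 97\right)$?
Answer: $\sqrt{10349} \approx 101.73$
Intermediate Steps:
$r = 11449$ ($r = 107^{2} = 11449$)
$m = -1100$ ($m = \left(-25\right) 44 = -1100$)
$\sqrt{r + m} = \sqrt{11449 - 1100} = \sqrt{10349}$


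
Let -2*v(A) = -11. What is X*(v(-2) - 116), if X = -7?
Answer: 1547/2 ≈ 773.50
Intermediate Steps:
v(A) = 11/2 (v(A) = -½*(-11) = 11/2)
X*(v(-2) - 116) = -7*(11/2 - 116) = -7*(-221/2) = 1547/2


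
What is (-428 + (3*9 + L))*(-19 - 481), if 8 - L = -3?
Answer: 195000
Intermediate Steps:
L = 11 (L = 8 - 1*(-3) = 8 + 3 = 11)
(-428 + (3*9 + L))*(-19 - 481) = (-428 + (3*9 + 11))*(-19 - 481) = (-428 + (27 + 11))*(-500) = (-428 + 38)*(-500) = -390*(-500) = 195000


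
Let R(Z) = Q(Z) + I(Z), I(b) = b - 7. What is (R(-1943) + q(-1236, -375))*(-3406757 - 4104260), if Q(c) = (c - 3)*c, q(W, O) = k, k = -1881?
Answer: -28370966430199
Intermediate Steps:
I(b) = -7 + b
q(W, O) = -1881
Q(c) = c*(-3 + c) (Q(c) = (-3 + c)*c = c*(-3 + c))
R(Z) = -7 + Z + Z*(-3 + Z) (R(Z) = Z*(-3 + Z) + (-7 + Z) = -7 + Z + Z*(-3 + Z))
(R(-1943) + q(-1236, -375))*(-3406757 - 4104260) = ((-7 - 1943 - 1943*(-3 - 1943)) - 1881)*(-3406757 - 4104260) = ((-7 - 1943 - 1943*(-1946)) - 1881)*(-7511017) = ((-7 - 1943 + 3781078) - 1881)*(-7511017) = (3779128 - 1881)*(-7511017) = 3777247*(-7511017) = -28370966430199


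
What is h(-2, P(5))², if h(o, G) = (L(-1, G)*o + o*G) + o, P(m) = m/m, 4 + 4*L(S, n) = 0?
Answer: 4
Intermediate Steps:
L(S, n) = -1 (L(S, n) = -1 + (¼)*0 = -1 + 0 = -1)
P(m) = 1
h(o, G) = G*o (h(o, G) = (-o + o*G) + o = (-o + G*o) + o = G*o)
h(-2, P(5))² = (1*(-2))² = (-2)² = 4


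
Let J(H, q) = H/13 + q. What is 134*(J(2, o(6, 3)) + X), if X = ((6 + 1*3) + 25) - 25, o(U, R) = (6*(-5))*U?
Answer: -297614/13 ≈ -22893.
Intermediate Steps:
o(U, R) = -30*U
J(H, q) = q + H/13 (J(H, q) = H/13 + q = q + H/13)
X = 9 (X = ((6 + 3) + 25) - 25 = (9 + 25) - 25 = 34 - 25 = 9)
134*(J(2, o(6, 3)) + X) = 134*((-30*6 + (1/13)*2) + 9) = 134*((-180 + 2/13) + 9) = 134*(-2338/13 + 9) = 134*(-2221/13) = -297614/13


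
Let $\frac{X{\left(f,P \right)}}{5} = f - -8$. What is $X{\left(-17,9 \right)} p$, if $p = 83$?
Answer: $-3735$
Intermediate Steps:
$X{\left(f,P \right)} = 40 + 5 f$ ($X{\left(f,P \right)} = 5 \left(f - -8\right) = 5 \left(f + 8\right) = 5 \left(8 + f\right) = 40 + 5 f$)
$X{\left(-17,9 \right)} p = \left(40 + 5 \left(-17\right)\right) 83 = \left(40 - 85\right) 83 = \left(-45\right) 83 = -3735$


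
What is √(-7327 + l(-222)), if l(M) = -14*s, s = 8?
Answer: I*√7439 ≈ 86.25*I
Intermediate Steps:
l(M) = -112 (l(M) = -14*8 = -112)
√(-7327 + l(-222)) = √(-7327 - 112) = √(-7439) = I*√7439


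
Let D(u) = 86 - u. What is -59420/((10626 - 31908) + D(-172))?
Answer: 14855/5256 ≈ 2.8263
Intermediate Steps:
-59420/((10626 - 31908) + D(-172)) = -59420/((10626 - 31908) + (86 - 1*(-172))) = -59420/(-21282 + (86 + 172)) = -59420/(-21282 + 258) = -59420/(-21024) = -59420*(-1/21024) = 14855/5256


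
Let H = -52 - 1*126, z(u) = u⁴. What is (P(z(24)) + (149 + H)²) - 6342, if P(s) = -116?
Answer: -5617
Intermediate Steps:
H = -178 (H = -52 - 126 = -178)
(P(z(24)) + (149 + H)²) - 6342 = (-116 + (149 - 178)²) - 6342 = (-116 + (-29)²) - 6342 = (-116 + 841) - 6342 = 725 - 6342 = -5617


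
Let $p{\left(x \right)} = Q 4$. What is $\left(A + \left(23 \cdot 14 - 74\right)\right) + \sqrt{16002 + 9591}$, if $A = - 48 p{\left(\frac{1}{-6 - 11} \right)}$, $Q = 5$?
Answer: $-712 + \sqrt{25593} \approx -552.02$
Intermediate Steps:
$p{\left(x \right)} = 20$ ($p{\left(x \right)} = 5 \cdot 4 = 20$)
$A = -960$ ($A = \left(-48\right) 20 = -960$)
$\left(A + \left(23 \cdot 14 - 74\right)\right) + \sqrt{16002 + 9591} = \left(-960 + \left(23 \cdot 14 - 74\right)\right) + \sqrt{16002 + 9591} = \left(-960 + \left(322 - 74\right)\right) + \sqrt{25593} = \left(-960 + 248\right) + \sqrt{25593} = -712 + \sqrt{25593}$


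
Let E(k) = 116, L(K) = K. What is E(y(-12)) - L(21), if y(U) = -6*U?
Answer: 95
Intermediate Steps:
E(y(-12)) - L(21) = 116 - 1*21 = 116 - 21 = 95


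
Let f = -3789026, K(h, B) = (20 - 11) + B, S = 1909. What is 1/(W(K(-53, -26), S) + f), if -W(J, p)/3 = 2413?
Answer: -1/3796265 ≈ -2.6342e-7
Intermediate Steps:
K(h, B) = 9 + B
W(J, p) = -7239 (W(J, p) = -3*2413 = -7239)
1/(W(K(-53, -26), S) + f) = 1/(-7239 - 3789026) = 1/(-3796265) = -1/3796265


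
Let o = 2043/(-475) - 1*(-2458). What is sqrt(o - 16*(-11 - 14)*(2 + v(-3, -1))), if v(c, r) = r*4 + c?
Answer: sqrt(4094633)/95 ≈ 21.300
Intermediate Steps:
v(c, r) = c + 4*r (v(c, r) = 4*r + c = c + 4*r)
o = 1165507/475 (o = 2043*(-1/475) + 2458 = -2043/475 + 2458 = 1165507/475 ≈ 2453.7)
sqrt(o - 16*(-11 - 14)*(2 + v(-3, -1))) = sqrt(1165507/475 - 16*(-11 - 14)*(2 + (-3 + 4*(-1)))) = sqrt(1165507/475 - (-400)*(2 + (-3 - 4))) = sqrt(1165507/475 - (-400)*(2 - 7)) = sqrt(1165507/475 - (-400)*(-5)) = sqrt(1165507/475 - 16*125) = sqrt(1165507/475 - 2000) = sqrt(215507/475) = sqrt(4094633)/95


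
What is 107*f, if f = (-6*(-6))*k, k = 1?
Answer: 3852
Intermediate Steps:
f = 36 (f = -6*(-6)*1 = 36*1 = 36)
107*f = 107*36 = 3852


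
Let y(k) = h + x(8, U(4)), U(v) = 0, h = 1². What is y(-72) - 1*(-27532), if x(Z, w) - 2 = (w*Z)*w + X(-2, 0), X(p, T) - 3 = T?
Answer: 27538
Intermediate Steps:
h = 1
X(p, T) = 3 + T
x(Z, w) = 5 + Z*w² (x(Z, w) = 2 + ((w*Z)*w + (3 + 0)) = 2 + ((Z*w)*w + 3) = 2 + (Z*w² + 3) = 2 + (3 + Z*w²) = 5 + Z*w²)
y(k) = 6 (y(k) = 1 + (5 + 8*0²) = 1 + (5 + 8*0) = 1 + (5 + 0) = 1 + 5 = 6)
y(-72) - 1*(-27532) = 6 - 1*(-27532) = 6 + 27532 = 27538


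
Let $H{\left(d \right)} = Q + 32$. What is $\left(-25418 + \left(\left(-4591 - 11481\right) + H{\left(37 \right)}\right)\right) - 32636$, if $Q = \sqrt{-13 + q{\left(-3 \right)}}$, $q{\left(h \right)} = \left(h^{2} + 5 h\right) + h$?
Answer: $-74094 + i \sqrt{22} \approx -74094.0 + 4.6904 i$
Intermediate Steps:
$q{\left(h \right)} = h^{2} + 6 h$
$Q = i \sqrt{22}$ ($Q = \sqrt{-13 - 3 \left(6 - 3\right)} = \sqrt{-13 - 9} = \sqrt{-22} = i \sqrt{22} \approx 4.6904 i$)
$H{\left(d \right)} = 32 + i \sqrt{22}$ ($H{\left(d \right)} = i \sqrt{22} + 32 = 32 + i \sqrt{22}$)
$\left(-25418 + \left(\left(-4591 - 11481\right) + H{\left(37 \right)}\right)\right) - 32636 = \left(-25418 + \left(\left(-4591 - 11481\right) + \left(32 + i \sqrt{22}\right)\right)\right) - 32636 = \left(-25418 - \left(16040 - i \sqrt{22}\right)\right) - 32636 = \left(-41458 + i \sqrt{22}\right) - 32636 = -74094 + i \sqrt{22}$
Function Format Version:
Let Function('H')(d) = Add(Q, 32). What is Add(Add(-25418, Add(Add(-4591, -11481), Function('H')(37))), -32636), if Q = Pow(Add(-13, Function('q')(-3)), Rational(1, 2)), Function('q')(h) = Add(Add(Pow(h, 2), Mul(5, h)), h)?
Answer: Add(-74094, Mul(I, Pow(22, Rational(1, 2)))) ≈ Add(-74094., Mul(4.6904, I))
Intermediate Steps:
Function('q')(h) = Add(Pow(h, 2), Mul(6, h))
Q = Mul(I, Pow(22, Rational(1, 2))) (Q = Pow(Add(-13, Mul(-3, Add(6, -3))), Rational(1, 2)) = Pow(Add(-13, Mul(-3, 3)), Rational(1, 2)) = Pow(Add(-13, -9), Rational(1, 2)) = Pow(-22, Rational(1, 2)) = Mul(I, Pow(22, Rational(1, 2))) ≈ Mul(4.6904, I))
Function('H')(d) = Add(32, Mul(I, Pow(22, Rational(1, 2)))) (Function('H')(d) = Add(Mul(I, Pow(22, Rational(1, 2))), 32) = Add(32, Mul(I, Pow(22, Rational(1, 2)))))
Add(Add(-25418, Add(Add(-4591, -11481), Function('H')(37))), -32636) = Add(Add(-25418, Add(Add(-4591, -11481), Add(32, Mul(I, Pow(22, Rational(1, 2)))))), -32636) = Add(Add(-25418, Add(-16072, Add(32, Mul(I, Pow(22, Rational(1, 2)))))), -32636) = Add(Add(-25418, Add(-16040, Mul(I, Pow(22, Rational(1, 2))))), -32636) = Add(Add(-41458, Mul(I, Pow(22, Rational(1, 2)))), -32636) = Add(-74094, Mul(I, Pow(22, Rational(1, 2))))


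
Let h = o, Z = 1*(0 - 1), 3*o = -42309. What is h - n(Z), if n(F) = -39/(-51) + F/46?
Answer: -11029127/782 ≈ -14104.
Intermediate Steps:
o = -14103 (o = (1/3)*(-42309) = -14103)
Z = -1 (Z = 1*(-1) = -1)
n(F) = 13/17 + F/46 (n(F) = -39*(-1/51) + F*(1/46) = 13/17 + F/46)
h = -14103
h - n(Z) = -14103 - (13/17 + (1/46)*(-1)) = -14103 - (13/17 - 1/46) = -14103 - 1*581/782 = -14103 - 581/782 = -11029127/782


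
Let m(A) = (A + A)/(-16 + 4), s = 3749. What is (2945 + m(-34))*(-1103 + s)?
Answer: 7807464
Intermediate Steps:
m(A) = -A/6 (m(A) = (2*A)/(-12) = (2*A)*(-1/12) = -A/6)
(2945 + m(-34))*(-1103 + s) = (2945 - 1/6*(-34))*(-1103 + 3749) = (2945 + 17/3)*2646 = (8852/3)*2646 = 7807464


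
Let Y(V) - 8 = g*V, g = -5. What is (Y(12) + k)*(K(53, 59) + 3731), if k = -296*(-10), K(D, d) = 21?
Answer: 10910816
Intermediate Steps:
k = 2960
Y(V) = 8 - 5*V
(Y(12) + k)*(K(53, 59) + 3731) = ((8 - 5*12) + 2960)*(21 + 3731) = ((8 - 60) + 2960)*3752 = (-52 + 2960)*3752 = 2908*3752 = 10910816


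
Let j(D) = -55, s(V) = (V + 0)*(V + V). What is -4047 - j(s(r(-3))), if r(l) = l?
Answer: -3992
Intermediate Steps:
s(V) = 2*V² (s(V) = V*(2*V) = 2*V²)
-4047 - j(s(r(-3))) = -4047 - 1*(-55) = -4047 + 55 = -3992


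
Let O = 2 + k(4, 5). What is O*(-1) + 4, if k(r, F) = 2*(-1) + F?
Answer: -1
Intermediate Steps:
k(r, F) = -2 + F
O = 5 (O = 2 + (-2 + 5) = 2 + 3 = 5)
O*(-1) + 4 = 5*(-1) + 4 = -5 + 4 = -1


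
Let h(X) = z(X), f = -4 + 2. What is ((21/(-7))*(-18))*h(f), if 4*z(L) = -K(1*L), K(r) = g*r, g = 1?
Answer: 27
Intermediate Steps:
K(r) = r (K(r) = 1*r = r)
f = -2
z(L) = -L/4 (z(L) = (-L)/4 = -L/4)
h(X) = -X/4
((21/(-7))*(-18))*h(f) = ((21/(-7))*(-18))*(-¼*(-2)) = ((21*(-⅐))*(-18))*(½) = -3*(-18)*(½) = 54*(½) = 27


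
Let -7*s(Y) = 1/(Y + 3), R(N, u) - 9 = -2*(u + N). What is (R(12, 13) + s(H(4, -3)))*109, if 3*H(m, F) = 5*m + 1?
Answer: -312939/70 ≈ -4470.6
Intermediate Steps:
R(N, u) = 9 - 2*N - 2*u (R(N, u) = 9 - 2*(u + N) = 9 - 2*(N + u) = 9 + (-2*N - 2*u) = 9 - 2*N - 2*u)
H(m, F) = 1/3 + 5*m/3 (H(m, F) = (5*m + 1)/3 = (1 + 5*m)/3 = 1/3 + 5*m/3)
s(Y) = -1/(7*(3 + Y)) (s(Y) = -1/(7*(Y + 3)) = -1/(7*(3 + Y)))
(R(12, 13) + s(H(4, -3)))*109 = ((9 - 2*12 - 2*13) - 1/(21 + 7*(1/3 + (5/3)*4)))*109 = ((9 - 24 - 26) - 1/(21 + 7*(1/3 + 20/3)))*109 = (-41 - 1/(21 + 7*7))*109 = (-41 - 1/(21 + 49))*109 = (-41 - 1/70)*109 = -2871/70*109 = -312939/70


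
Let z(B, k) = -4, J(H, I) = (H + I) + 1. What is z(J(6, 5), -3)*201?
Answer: -804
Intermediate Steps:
J(H, I) = 1 + H + I
z(J(6, 5), -3)*201 = -4*201 = -804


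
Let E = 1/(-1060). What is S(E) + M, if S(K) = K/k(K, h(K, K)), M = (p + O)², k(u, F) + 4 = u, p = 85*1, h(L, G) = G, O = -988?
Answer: 3458149570/4241 ≈ 8.1541e+5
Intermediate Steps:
p = 85
k(u, F) = -4 + u
E = -1/1060 ≈ -0.00094340
M = 815409 (M = (85 - 988)² = (-903)² = 815409)
S(K) = K/(-4 + K)
S(E) + M = -1/(1060*(-4 - 1/1060)) + 815409 = -1/(1060*(-4241/1060)) + 815409 = -1/1060*(-1060/4241) + 815409 = 1/4241 + 815409 = 3458149570/4241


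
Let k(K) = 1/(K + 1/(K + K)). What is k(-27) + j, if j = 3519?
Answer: 5134167/1459 ≈ 3519.0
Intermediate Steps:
k(K) = 1/(K + 1/(2*K))
k(-27) + j = 2*(-27)/(1 + 2*(-27)²) + 3519 = 2*(-27)/(1 + 2*729) + 3519 = 2*(-27)/(1 + 1458) + 3519 = 2*(-27)/1459 + 3519 = 2*(-27)*(1/1459) + 3519 = -54/1459 + 3519 = 5134167/1459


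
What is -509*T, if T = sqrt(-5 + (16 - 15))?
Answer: -1018*I ≈ -1018.0*I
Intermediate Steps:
T = 2*I (T = sqrt(-5 + 1) = sqrt(-4) = 2*I ≈ 2.0*I)
-509*T = -1018*I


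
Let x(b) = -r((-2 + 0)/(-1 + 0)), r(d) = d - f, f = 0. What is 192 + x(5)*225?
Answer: -258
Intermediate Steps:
r(d) = d (r(d) = d - 1*0 = d + 0 = d)
x(b) = -2 (x(b) = -(-2 + 0)/(-1 + 0) = -(-2)/(-1) = -(-2)*(-1) = -1*2 = -2)
192 + x(5)*225 = 192 - 2*225 = 192 - 450 = -258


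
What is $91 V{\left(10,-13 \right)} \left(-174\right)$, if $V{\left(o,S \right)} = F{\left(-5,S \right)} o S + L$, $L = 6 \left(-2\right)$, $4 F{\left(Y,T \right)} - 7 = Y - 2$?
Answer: $190008$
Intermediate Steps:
$F{\left(Y,T \right)} = \frac{5}{4} + \frac{Y}{4}$ ($F{\left(Y,T \right)} = \frac{7}{4} + \frac{Y - 2}{4} = \frac{7}{4} + \frac{-2 + Y}{4} = \frac{7}{4} + \left(- \frac{1}{2} + \frac{Y}{4}\right) = \frac{5}{4} + \frac{Y}{4}$)
$L = -12$
$V{\left(o,S \right)} = -12$ ($V{\left(o,S \right)} = \left(\frac{5}{4} + \frac{1}{4} \left(-5\right)\right) o S - 12 = \left(\frac{5}{4} - \frac{5}{4}\right) o S - 12 = 0 o S - 12 = 0 S - 12 = 0 - 12 = -12$)
$91 V{\left(10,-13 \right)} \left(-174\right) = 91 \left(-12\right) \left(-174\right) = \left(-1092\right) \left(-174\right) = 190008$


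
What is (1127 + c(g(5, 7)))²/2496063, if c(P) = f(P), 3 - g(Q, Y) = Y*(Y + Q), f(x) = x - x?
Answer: 1270129/2496063 ≈ 0.50885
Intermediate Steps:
f(x) = 0
g(Q, Y) = 3 - Y*(Q + Y) (g(Q, Y) = 3 - Y*(Y + Q) = 3 - Y*(Q + Y))
c(P) = 0
(1127 + c(g(5, 7)))²/2496063 = (1127 + 0)²/2496063 = 1127²*(1/2496063) = 1270129*(1/2496063) = 1270129/2496063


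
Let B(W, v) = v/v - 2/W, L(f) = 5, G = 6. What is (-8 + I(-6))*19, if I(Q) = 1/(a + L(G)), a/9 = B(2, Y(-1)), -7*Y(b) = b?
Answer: -741/5 ≈ -148.20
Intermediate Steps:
Y(b) = -b/7
B(W, v) = 1 - 2/W
a = 0 (a = 9*((-2 + 2)/2) = 9*((1/2)*0) = 9*0 = 0)
I(Q) = 1/5 (I(Q) = 1/(0 + 5) = 1/5)
(-8 + I(-6))*19 = (-8 + 1/5)*19 = -39/5*19 = -741/5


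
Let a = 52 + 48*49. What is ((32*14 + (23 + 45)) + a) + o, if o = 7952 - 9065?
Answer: 1807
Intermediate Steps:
o = -1113
a = 2404 (a = 52 + 2352 = 2404)
((32*14 + (23 + 45)) + a) + o = ((32*14 + (23 + 45)) + 2404) - 1113 = ((448 + 68) + 2404) - 1113 = (516 + 2404) - 1113 = 2920 - 1113 = 1807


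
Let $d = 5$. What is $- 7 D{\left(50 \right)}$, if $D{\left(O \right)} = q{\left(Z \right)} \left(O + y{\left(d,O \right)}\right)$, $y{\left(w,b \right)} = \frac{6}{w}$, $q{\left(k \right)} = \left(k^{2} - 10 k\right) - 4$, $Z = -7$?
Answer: $-41216$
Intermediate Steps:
$q{\left(k \right)} = -4 + k^{2} - 10 k$
$D{\left(O \right)} = 138 + 115 O$ ($D{\left(O \right)} = \left(-4 + \left(-7\right)^{2} - -70\right) \left(O + \frac{6}{5}\right) = \left(-4 + 49 + 70\right) \left(O + 6 \cdot \frac{1}{5}\right) = 115 \left(O + \frac{6}{5}\right) = 115 \left(\frac{6}{5} + O\right) = 138 + 115 O$)
$- 7 D{\left(50 \right)} = - 7 \left(138 + 115 \cdot 50\right) = - 7 \left(138 + 5750\right) = \left(-7\right) 5888 = -41216$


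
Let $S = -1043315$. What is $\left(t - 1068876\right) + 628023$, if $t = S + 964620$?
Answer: $-519548$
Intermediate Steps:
$t = -78695$ ($t = -1043315 + 964620 = -78695$)
$\left(t - 1068876\right) + 628023 = \left(-78695 - 1068876\right) + 628023 = -1147571 + 628023 = -519548$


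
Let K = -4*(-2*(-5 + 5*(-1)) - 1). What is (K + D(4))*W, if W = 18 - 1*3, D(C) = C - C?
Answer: -1140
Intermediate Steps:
D(C) = 0
K = -76 (K = -4*(-2*(-5 - 5) - 1) = -4*(-2*(-10) - 1) = -4*(20 - 1) = -4*19 = -76)
W = 15 (W = 18 - 3 = 15)
(K + D(4))*W = (-76 + 0)*15 = -76*15 = -1140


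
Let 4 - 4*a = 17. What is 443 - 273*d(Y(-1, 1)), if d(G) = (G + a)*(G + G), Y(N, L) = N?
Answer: -3755/2 ≈ -1877.5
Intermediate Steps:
a = -13/4 (a = 1 - 1/4*17 = 1 - 17/4 = -13/4 ≈ -3.2500)
d(G) = 2*G*(-13/4 + G) (d(G) = (G - 13/4)*(G + G) = (-13/4 + G)*(2*G) = 2*G*(-13/4 + G))
443 - 273*d(Y(-1, 1)) = 443 - 273*(-1)*(-13 + 4*(-1))/2 = 443 - 273*(-1)*(-13 - 4)/2 = 443 - 273*(-1)*(-17)/2 = 443 - 273*17/2 = 443 - 4641/2 = -3755/2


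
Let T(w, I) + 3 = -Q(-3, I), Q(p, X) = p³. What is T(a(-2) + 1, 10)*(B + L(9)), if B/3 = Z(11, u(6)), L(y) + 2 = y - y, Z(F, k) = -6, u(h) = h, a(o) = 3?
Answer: -480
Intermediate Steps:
L(y) = -2 (L(y) = -2 + (y - y) = -2 + 0 = -2)
B = -18 (B = 3*(-6) = -18)
T(w, I) = 24 (T(w, I) = -3 - 1*(-3)³ = -3 - 1*(-27) = -3 + 27 = 24)
T(a(-2) + 1, 10)*(B + L(9)) = 24*(-18 - 2) = 24*(-20) = -480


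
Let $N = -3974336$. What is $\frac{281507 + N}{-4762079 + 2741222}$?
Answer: $\frac{1230943}{673619} \approx 1.8274$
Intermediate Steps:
$\frac{281507 + N}{-4762079 + 2741222} = \frac{281507 - 3974336}{-4762079 + 2741222} = - \frac{3692829}{-2020857} = \left(-3692829\right) \left(- \frac{1}{2020857}\right) = \frac{1230943}{673619}$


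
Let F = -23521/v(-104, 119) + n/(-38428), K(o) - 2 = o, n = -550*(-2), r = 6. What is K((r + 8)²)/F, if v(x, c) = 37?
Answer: -11730147/37662737 ≈ -0.31145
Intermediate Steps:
n = 1100
K(o) = 2 + o
F = -225976422/355459 (F = -23521/37 + 1100/(-38428) = -23521*1/37 + 1100*(-1/38428) = -23521/37 - 275/9607 = -225976422/355459 ≈ -635.73)
K((r + 8)²)/F = (2 + (6 + 8)²)/(-225976422/355459) = (2 + 14²)*(-355459/225976422) = (2 + 196)*(-355459/225976422) = 198*(-355459/225976422) = -11730147/37662737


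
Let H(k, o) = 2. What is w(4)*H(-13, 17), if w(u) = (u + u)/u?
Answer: 4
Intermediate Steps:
w(u) = 2 (w(u) = (2*u)/u = 2)
w(4)*H(-13, 17) = 2*2 = 4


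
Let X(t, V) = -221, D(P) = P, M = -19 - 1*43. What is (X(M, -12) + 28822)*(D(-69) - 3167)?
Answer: -92552836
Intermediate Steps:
M = -62 (M = -19 - 43 = -62)
(X(M, -12) + 28822)*(D(-69) - 3167) = (-221 + 28822)*(-69 - 3167) = 28601*(-3236) = -92552836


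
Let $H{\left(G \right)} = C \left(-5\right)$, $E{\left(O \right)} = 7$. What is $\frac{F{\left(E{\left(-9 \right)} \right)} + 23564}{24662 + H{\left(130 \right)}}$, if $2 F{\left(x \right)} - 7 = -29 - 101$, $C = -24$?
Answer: $\frac{47005}{49564} \approx 0.94837$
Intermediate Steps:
$H{\left(G \right)} = 120$ ($H{\left(G \right)} = \left(-24\right) \left(-5\right) = 120$)
$F{\left(x \right)} = - \frac{123}{2}$ ($F{\left(x \right)} = \frac{7}{2} + \frac{-29 - 101}{2} = \frac{7}{2} + \frac{1}{2} \left(-130\right) = \frac{7}{2} - 65 = - \frac{123}{2}$)
$\frac{F{\left(E{\left(-9 \right)} \right)} + 23564}{24662 + H{\left(130 \right)}} = \frac{- \frac{123}{2} + 23564}{24662 + 120} = \frac{47005}{2 \cdot 24782} = \frac{47005}{2} \cdot \frac{1}{24782} = \frac{47005}{49564}$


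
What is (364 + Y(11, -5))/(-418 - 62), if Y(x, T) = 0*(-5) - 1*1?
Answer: -121/160 ≈ -0.75625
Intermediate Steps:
Y(x, T) = -1 (Y(x, T) = 0 - 1 = -1)
(364 + Y(11, -5))/(-418 - 62) = (364 - 1)/(-418 - 62) = 363/(-480) = 363*(-1/480) = -121/160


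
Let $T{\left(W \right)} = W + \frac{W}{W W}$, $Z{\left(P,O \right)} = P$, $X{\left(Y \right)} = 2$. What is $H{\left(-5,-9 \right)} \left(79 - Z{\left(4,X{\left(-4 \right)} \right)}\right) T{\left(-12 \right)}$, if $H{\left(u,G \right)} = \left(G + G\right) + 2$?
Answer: $14500$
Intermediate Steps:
$H{\left(u,G \right)} = 2 + 2 G$ ($H{\left(u,G \right)} = 2 G + 2 = 2 + 2 G$)
$T{\left(W \right)} = W + \frac{1}{W}$ ($T{\left(W \right)} = W + \frac{W}{W^{2}} = W + \frac{1}{W}$)
$H{\left(-5,-9 \right)} \left(79 - Z{\left(4,X{\left(-4 \right)} \right)}\right) T{\left(-12 \right)} = \left(2 + 2 \left(-9\right)\right) \left(79 - 4\right) \left(-12 + \frac{1}{-12}\right) = \left(2 - 18\right) \left(79 - 4\right) \left(-12 - \frac{1}{12}\right) = \left(-16\right) 75 \left(- \frac{145}{12}\right) = \left(-1200\right) \left(- \frac{145}{12}\right) = 14500$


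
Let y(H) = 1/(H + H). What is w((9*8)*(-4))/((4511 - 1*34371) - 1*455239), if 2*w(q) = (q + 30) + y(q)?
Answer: 148609/558834048 ≈ 0.00026593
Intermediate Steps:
y(H) = 1/(2*H)
w(q) = 15 + q/2 + 1/(4*q) (w(q) = ((q + 30) + 1/(2*q))/2 = ((30 + q) + 1/(2*q))/2 = (30 + q + 1/(2*q))/2 = 15 + q/2 + 1/(4*q))
w((9*8)*(-4))/((4511 - 1*34371) - 1*455239) = (15 + ((9*8)*(-4))/2 + 1/(4*(((9*8)*(-4)))))/((4511 - 1*34371) - 1*455239) = (15 + (72*(-4))/2 + 1/(4*((72*(-4)))))/((4511 - 34371) - 455239) = (15 + (½)*(-288) + (¼)/(-288))/(-29860 - 455239) = (15 - 144 + (¼)*(-1/288))/(-485099) = (15 - 144 - 1/1152)*(-1/485099) = -148609/1152*(-1/485099) = 148609/558834048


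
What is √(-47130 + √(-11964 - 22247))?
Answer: √(-47130 + I*√34211) ≈ 0.426 + 217.09*I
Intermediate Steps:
√(-47130 + √(-11964 - 22247)) = √(-47130 + √(-34211)) = √(-47130 + I*√34211)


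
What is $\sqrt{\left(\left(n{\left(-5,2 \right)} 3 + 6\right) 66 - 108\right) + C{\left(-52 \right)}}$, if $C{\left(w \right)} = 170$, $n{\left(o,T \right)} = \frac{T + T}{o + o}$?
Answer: $\frac{\sqrt{9470}}{5} \approx 19.463$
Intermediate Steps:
$n{\left(o,T \right)} = \frac{T}{o}$ ($n{\left(o,T \right)} = \frac{2 T}{2 o} = 2 T \frac{1}{2 o} = \frac{T}{o}$)
$\sqrt{\left(\left(n{\left(-5,2 \right)} 3 + 6\right) 66 - 108\right) + C{\left(-52 \right)}} = \sqrt{\left(\left(\frac{2}{-5} \cdot 3 + 6\right) 66 - 108\right) + 170} = \sqrt{\left(\left(2 \left(- \frac{1}{5}\right) 3 + 6\right) 66 - 108\right) + 170} = \sqrt{\left(\left(\left(- \frac{2}{5}\right) 3 + 6\right) 66 - 108\right) + 170} = \sqrt{\left(\left(- \frac{6}{5} + 6\right) 66 - 108\right) + 170} = \sqrt{\left(\frac{24}{5} \cdot 66 - 108\right) + 170} = \sqrt{\left(\frac{1584}{5} - 108\right) + 170} = \sqrt{\frac{1044}{5} + 170} = \sqrt{\frac{1894}{5}} = \frac{\sqrt{9470}}{5}$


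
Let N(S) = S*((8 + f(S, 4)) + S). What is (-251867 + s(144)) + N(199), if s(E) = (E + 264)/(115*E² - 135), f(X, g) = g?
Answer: -9812845882/46755 ≈ -2.0988e+5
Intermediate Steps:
s(E) = (264 + E)/(-135 + 115*E²)
N(S) = S*(12 + S) (N(S) = S*((8 + 4) + S) = S*(12 + S))
(-251867 + s(144)) + N(199) = (-251867 + (264 + 144)/(5*(-27 + 23*144²))) + 199*(12 + 199) = (-251867 + (⅕)*408/(-27 + 23*20736)) + 199*211 = (-251867 + (⅕)*408/(-27 + 476928)) + 41989 = (-251867 + (⅕)*408/476901) + 41989 = (-251867 + (⅕)*(1/476901)*408) + 41989 = (-251867 + 8/46755) + 41989 = -11776041577/46755 + 41989 = -9812845882/46755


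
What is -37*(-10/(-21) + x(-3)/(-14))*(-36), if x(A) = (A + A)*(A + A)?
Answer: -19536/7 ≈ -2790.9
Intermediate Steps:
x(A) = 4*A**2 (x(A) = (2*A)*(2*A) = 4*A**2)
-37*(-10/(-21) + x(-3)/(-14))*(-36) = -37*(-10/(-21) + (4*(-3)**2)/(-14))*(-36) = -37*(-10*(-1/21) + (4*9)*(-1/14))*(-36) = -37*(10/21 + 36*(-1/14))*(-36) = -37*(10/21 - 18/7)*(-36) = -37*(-44/21)*(-36) = (1628/21)*(-36) = -19536/7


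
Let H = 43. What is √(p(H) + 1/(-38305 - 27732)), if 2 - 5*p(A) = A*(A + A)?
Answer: I*√80589163270045/330185 ≈ 27.188*I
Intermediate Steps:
p(A) = ⅖ - 2*A²/5 (p(A) = ⅖ - A*(A + A)/5 = ⅖ - A*2*A/5 = ⅖ - 2*A²/5)
√(p(H) + 1/(-38305 - 27732)) = √((⅖ - ⅖*43²) + 1/(-38305 - 27732)) = √((⅖ - ⅖*1849) + 1/(-66037)) = √((⅖ - 3698/5) - 1/66037) = √(-3696/5 - 1/66037) = √(-244072757/330185) = I*√80589163270045/330185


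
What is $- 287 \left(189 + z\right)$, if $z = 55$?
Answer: $-70028$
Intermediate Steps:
$- 287 \left(189 + z\right) = - 287 \left(189 + 55\right) = \left(-287\right) 244 = -70028$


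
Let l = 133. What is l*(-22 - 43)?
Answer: -8645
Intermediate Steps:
l*(-22 - 43) = 133*(-22 - 43) = 133*(-65) = -8645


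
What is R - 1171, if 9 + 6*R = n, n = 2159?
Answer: -2438/3 ≈ -812.67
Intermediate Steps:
R = 1075/3 (R = -3/2 + (⅙)*2159 = -3/2 + 2159/6 = 1075/3 ≈ 358.33)
R - 1171 = 1075/3 - 1171 = -2438/3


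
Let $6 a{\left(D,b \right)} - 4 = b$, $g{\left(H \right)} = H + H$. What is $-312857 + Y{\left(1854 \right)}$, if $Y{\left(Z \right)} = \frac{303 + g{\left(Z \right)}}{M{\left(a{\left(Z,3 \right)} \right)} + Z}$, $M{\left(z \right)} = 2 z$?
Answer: $- \frac{1742288600}{5569} \approx -3.1286 \cdot 10^{5}$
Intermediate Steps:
$g{\left(H \right)} = 2 H$
$a{\left(D,b \right)} = \frac{2}{3} + \frac{b}{6}$
$Y{\left(Z \right)} = \frac{303 + 2 Z}{\frac{7}{3} + Z}$ ($Y{\left(Z \right)} = \frac{303 + 2 Z}{2 \left(\frac{2}{3} + \frac{1}{6} \cdot 3\right) + Z} = \frac{303 + 2 Z}{2 \left(\frac{2}{3} + \frac{1}{2}\right) + Z} = \frac{303 + 2 Z}{2 \cdot \frac{7}{6} + Z} = \frac{303 + 2 Z}{\frac{7}{3} + Z}$)
$-312857 + Y{\left(1854 \right)} = -312857 + \frac{3 \left(303 + 2 \cdot 1854\right)}{7 + 3 \cdot 1854} = -312857 + \frac{3 \left(303 + 3708\right)}{7 + 5562} = -312857 + 3 \cdot \frac{1}{5569} \cdot 4011 = -312857 + \frac{12033}{5569} = - \frac{1742288600}{5569}$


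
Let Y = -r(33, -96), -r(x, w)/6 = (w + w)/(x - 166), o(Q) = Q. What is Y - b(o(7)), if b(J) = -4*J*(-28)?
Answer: -103120/133 ≈ -775.34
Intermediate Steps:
b(J) = 112*J (b(J) = -(-112)*J = 112*J)
r(x, w) = -12*w/(-166 + x) (r(x, w) = -6*(w + w)/(x - 166) = -6*2*w/(-166 + x) = -12*w/(-166 + x))
Y = 1152/133 (Y = -(-12)*(-96)/(-166 + 33) = -(-12)*(-96)/(-133) = -(-12)*(-96)*(-1)/133 = -1*(-1152/133) = 1152/133 ≈ 8.6617)
Y - b(o(7)) = 1152/133 - 112*7 = 1152/133 - 1*784 = 1152/133 - 784 = -103120/133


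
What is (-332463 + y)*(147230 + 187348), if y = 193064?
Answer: -46639838622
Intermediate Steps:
(-332463 + y)*(147230 + 187348) = (-332463 + 193064)*(147230 + 187348) = -139399*334578 = -46639838622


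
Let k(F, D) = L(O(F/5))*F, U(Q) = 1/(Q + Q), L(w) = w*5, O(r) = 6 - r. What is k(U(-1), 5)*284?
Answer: -4331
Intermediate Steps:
L(w) = 5*w
U(Q) = 1/(2*Q)
k(F, D) = F*(30 - F) (k(F, D) = (5*(6 - F/5))*F = (30 - F)*F = F*(30 - F))
k(U(-1), 5)*284 = (((½)/(-1))*(30 - 1/(2*(-1))))*284 = (((½)*(-1))*(30 - (-1)/2))*284 = -(30 - 1*(-½))/2*284 = -(30 + ½)/2*284 = -½*61/2*284 = -61/4*284 = -4331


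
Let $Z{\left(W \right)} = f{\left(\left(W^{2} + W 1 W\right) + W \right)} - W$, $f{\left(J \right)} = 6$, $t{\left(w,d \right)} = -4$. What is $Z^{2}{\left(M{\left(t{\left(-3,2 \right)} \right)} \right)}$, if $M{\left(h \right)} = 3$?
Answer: $9$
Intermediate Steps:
$Z{\left(W \right)} = 6 - W$
$Z^{2}{\left(M{\left(t{\left(-3,2 \right)} \right)} \right)} = \left(6 - 3\right)^{2} = 3^{2} = 9$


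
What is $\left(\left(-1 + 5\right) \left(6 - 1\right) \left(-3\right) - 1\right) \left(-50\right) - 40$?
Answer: $3010$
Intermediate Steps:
$\left(\left(-1 + 5\right) \left(6 - 1\right) \left(-3\right) - 1\right) \left(-50\right) - 40 = \left(4 \cdot 5 \left(-3\right) - 1\right) \left(-50\right) - 40 = \left(20 \left(-3\right) - 1\right) \left(-50\right) - 40 = \left(-60 - 1\right) \left(-50\right) - 40 = \left(-61\right) \left(-50\right) - 40 = 3050 - 40 = 3010$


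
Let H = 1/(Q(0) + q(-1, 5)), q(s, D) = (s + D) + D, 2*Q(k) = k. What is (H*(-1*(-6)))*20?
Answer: 40/3 ≈ 13.333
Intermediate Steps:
Q(k) = k/2
q(s, D) = s + 2*D (q(s, D) = (D + s) + D = s + 2*D)
H = ⅑ (H = 1/((½)*0 + (-1 + 2*5)) = 1/(0 + (-1 + 10)) = 1/(0 + 9) = 1/9 = ⅑ ≈ 0.11111)
(H*(-1*(-6)))*20 = ((-1*(-6))/9)*20 = ((⅑)*6)*20 = (⅔)*20 = 40/3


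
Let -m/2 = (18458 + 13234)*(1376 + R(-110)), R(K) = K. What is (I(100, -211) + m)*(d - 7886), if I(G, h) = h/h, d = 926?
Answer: 558499235280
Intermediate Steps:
I(G, h) = 1
m = -80244144 (m = -2*(18458 + 13234)*(1376 - 110) = -63384*1266 = -2*40122072 = -80244144)
(I(100, -211) + m)*(d - 7886) = (1 - 80244144)*(926 - 7886) = -80244143*(-6960) = 558499235280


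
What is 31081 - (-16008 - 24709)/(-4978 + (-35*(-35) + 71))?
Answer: 114399525/3682 ≈ 31070.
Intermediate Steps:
31081 - (-16008 - 24709)/(-4978 + (-35*(-35) + 71)) = 31081 - (-40717)/(-4978 + (1225 + 71)) = 31081 - (-40717)/(-4978 + 1296) = 31081 - (-40717)/(-3682) = 31081 - (-40717)*(-1)/3682 = 31081 - 1*40717/3682 = 31081 - 40717/3682 = 114399525/3682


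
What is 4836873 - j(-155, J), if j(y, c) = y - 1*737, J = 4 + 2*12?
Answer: 4837765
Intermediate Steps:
J = 28 (J = 4 + 24 = 28)
j(y, c) = -737 + y (j(y, c) = y - 737 = -737 + y)
4836873 - j(-155, J) = 4836873 - (-737 - 155) = 4836873 - 1*(-892) = 4836873 + 892 = 4837765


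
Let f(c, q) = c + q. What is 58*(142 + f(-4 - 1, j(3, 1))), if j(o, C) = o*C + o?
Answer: 8294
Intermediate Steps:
j(o, C) = o + C*o (j(o, C) = C*o + o = o + C*o)
58*(142 + f(-4 - 1, j(3, 1))) = 58*(142 + ((-4 - 1) + 3*(1 + 1))) = 58*(142 + (-5 + 3*2)) = 58*(142 + (-5 + 6)) = 58*(142 + 1) = 58*143 = 8294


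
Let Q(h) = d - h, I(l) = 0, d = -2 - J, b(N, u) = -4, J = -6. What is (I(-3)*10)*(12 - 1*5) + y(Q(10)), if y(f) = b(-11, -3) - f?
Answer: 2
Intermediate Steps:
d = 4 (d = -2 - 1*(-6) = -2 + 6 = 4)
Q(h) = 4 - h
y(f) = -4 - f
(I(-3)*10)*(12 - 1*5) + y(Q(10)) = (0*10)*(12 - 1*5) + (-4 - (4 - 1*10)) = 0*(12 - 5) + (-4 - (4 - 10)) = 0*7 + (-4 - 1*(-6)) = 0 + (-4 + 6) = 0 + 2 = 2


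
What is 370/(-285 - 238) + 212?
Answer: 110506/523 ≈ 211.29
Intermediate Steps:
370/(-285 - 238) + 212 = 370/(-523) + 212 = 370*(-1/523) + 212 = -370/523 + 212 = 110506/523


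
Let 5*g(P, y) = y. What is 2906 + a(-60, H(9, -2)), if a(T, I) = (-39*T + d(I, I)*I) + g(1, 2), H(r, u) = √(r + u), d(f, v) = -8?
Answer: 26232/5 - 8*√7 ≈ 5225.2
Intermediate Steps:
g(P, y) = y/5
a(T, I) = ⅖ - 39*T - 8*I (a(T, I) = (-39*T - 8*I) + (⅕)*2 = (-39*T - 8*I) + ⅖ = ⅖ - 39*T - 8*I)
2906 + a(-60, H(9, -2)) = 2906 + (⅖ - 39*(-60) - 8*√(9 - 2)) = 2906 + (⅖ + 2340 - 8*√7) = 2906 + (11702/5 - 8*√7) = 26232/5 - 8*√7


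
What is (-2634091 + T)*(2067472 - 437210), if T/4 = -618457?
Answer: -8327246244778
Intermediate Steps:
T = -2473828 (T = 4*(-618457) = -2473828)
(-2634091 + T)*(2067472 - 437210) = (-2634091 - 2473828)*(2067472 - 437210) = -5107919*1630262 = -8327246244778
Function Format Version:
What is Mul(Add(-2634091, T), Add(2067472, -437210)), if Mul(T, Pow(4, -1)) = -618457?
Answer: -8327246244778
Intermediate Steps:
T = -2473828 (T = Mul(4, -618457) = -2473828)
Mul(Add(-2634091, T), Add(2067472, -437210)) = Mul(Add(-2634091, -2473828), Add(2067472, -437210)) = Mul(-5107919, 1630262) = -8327246244778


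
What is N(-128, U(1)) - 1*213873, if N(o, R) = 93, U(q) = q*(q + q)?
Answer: -213780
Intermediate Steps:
U(q) = 2*q² (U(q) = q*(2*q) = 2*q²)
N(-128, U(1)) - 1*213873 = 93 - 1*213873 = 93 - 213873 = -213780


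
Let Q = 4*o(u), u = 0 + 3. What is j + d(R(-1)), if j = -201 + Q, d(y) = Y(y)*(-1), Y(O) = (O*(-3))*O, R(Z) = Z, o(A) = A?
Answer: -186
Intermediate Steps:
u = 3
Q = 12 (Q = 4*3 = 12)
Y(O) = -3*O**2 (Y(O) = (-3*O)*O = -3*O**2)
d(y) = 3*y**2 (d(y) = -3*y**2*(-1) = 3*y**2)
j = -189 (j = -201 + 12 = -189)
j + d(R(-1)) = -189 + 3*(-1)**2 = -189 + 3*1 = -189 + 3 = -186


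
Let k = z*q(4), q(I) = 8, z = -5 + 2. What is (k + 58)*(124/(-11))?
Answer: -4216/11 ≈ -383.27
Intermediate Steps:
z = -3
k = -24 (k = -3*8 = -24)
(k + 58)*(124/(-11)) = (-24 + 58)*(124/(-11)) = 34*(124*(-1/11)) = 34*(-124/11) = -4216/11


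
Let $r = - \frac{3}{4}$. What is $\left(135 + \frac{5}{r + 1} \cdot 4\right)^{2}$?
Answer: $46225$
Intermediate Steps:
$r = - \frac{3}{4}$ ($r = \left(-3\right) \frac{1}{4} = - \frac{3}{4} \approx -0.75$)
$\left(135 + \frac{5}{r + 1} \cdot 4\right)^{2} = \left(135 + \frac{5}{- \frac{3}{4} + 1} \cdot 4\right)^{2} = \left(135 + 5 \frac{1}{\frac{1}{4}} \cdot 4\right)^{2} = \left(135 + 5 \cdot 4 \cdot 4\right)^{2} = \left(135 + 20 \cdot 4\right)^{2} = \left(135 + 80\right)^{2} = 215^{2} = 46225$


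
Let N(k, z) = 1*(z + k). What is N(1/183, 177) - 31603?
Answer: -5750957/183 ≈ -31426.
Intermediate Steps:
N(k, z) = k + z (N(k, z) = 1*(k + z) = k + z)
N(1/183, 177) - 31603 = (1/183 + 177) - 31603 = 32392/183 - 31603 = -5750957/183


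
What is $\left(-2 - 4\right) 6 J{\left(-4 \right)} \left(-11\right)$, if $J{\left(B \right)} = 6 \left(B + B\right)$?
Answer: $-19008$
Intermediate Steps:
$J{\left(B \right)} = 12 B$ ($J{\left(B \right)} = 6 \cdot 2 B = 12 B$)
$\left(-2 - 4\right) 6 J{\left(-4 \right)} \left(-11\right) = \left(-2 - 4\right) 6 \cdot 12 \left(-4\right) \left(-11\right) = \left(-6\right) 6 \left(-48\right) \left(-11\right) = \left(-36\right) \left(-48\right) \left(-11\right) = 1728 \left(-11\right) = -19008$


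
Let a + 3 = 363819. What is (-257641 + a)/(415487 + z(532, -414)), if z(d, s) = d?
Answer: 106175/416019 ≈ 0.25522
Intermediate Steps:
a = 363816 (a = -3 + 363819 = 363816)
(-257641 + a)/(415487 + z(532, -414)) = (-257641 + 363816)/(415487 + 532) = 106175/416019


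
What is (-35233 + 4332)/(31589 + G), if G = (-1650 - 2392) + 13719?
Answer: -30901/41266 ≈ -0.74883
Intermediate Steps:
G = 9677 (G = -4042 + 13719 = 9677)
(-35233 + 4332)/(31589 + G) = (-35233 + 4332)/(31589 + 9677) = -30901/41266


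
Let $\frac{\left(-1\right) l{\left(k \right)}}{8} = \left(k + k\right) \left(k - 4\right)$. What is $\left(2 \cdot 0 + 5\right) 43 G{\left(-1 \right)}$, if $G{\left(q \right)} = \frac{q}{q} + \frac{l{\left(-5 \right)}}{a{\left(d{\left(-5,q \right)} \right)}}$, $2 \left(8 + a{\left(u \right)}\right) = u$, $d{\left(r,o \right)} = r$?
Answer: $\frac{104705}{7} \approx 14958.0$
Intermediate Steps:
$a{\left(u \right)} = -8 + \frac{u}{2}$
$l{\left(k \right)} = - 16 k \left(-4 + k\right)$ ($l{\left(k \right)} = - 8 \left(k + k\right) \left(k - 4\right) = - 8 \cdot 2 k \left(-4 + k\right) = - 16 k \left(-4 + k\right)$)
$G{\left(q \right)} = \frac{487}{7}$ ($G{\left(q \right)} = \frac{q}{q} + \frac{16 \left(-5\right) \left(4 - -5\right)}{-8 + \frac{1}{2} \left(-5\right)} = 1 + \frac{16 \left(-5\right) \left(4 + 5\right)}{-8 - \frac{5}{2}} = 1 + \frac{16 \left(-5\right) 9}{- \frac{21}{2}} = 1 - - \frac{480}{7} = 1 + \frac{480}{7} = \frac{487}{7}$)
$\left(2 \cdot 0 + 5\right) 43 G{\left(-1 \right)} = \left(2 \cdot 0 + 5\right) 43 \cdot \frac{487}{7} = \left(0 + 5\right) 43 \cdot \frac{487}{7} = 5 \cdot 43 \cdot \frac{487}{7} = 215 \cdot \frac{487}{7} = \frac{104705}{7}$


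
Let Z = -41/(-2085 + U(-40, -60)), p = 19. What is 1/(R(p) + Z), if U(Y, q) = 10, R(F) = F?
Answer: 2075/39466 ≈ 0.052577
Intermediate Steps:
Z = 41/2075 (Z = -41/(-2085 + 10) = -41/(-2075) = -41*(-1/2075) = 41/2075 ≈ 0.019759)
1/(R(p) + Z) = 1/(19 + 41/2075) = 1/(39466/2075) = 2075/39466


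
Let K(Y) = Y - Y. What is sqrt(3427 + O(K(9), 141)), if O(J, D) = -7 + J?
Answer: 6*sqrt(95) ≈ 58.481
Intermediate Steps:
K(Y) = 0
sqrt(3427 + O(K(9), 141)) = sqrt(3427 + (-7 + 0)) = sqrt(3427 - 7) = sqrt(3420) = 6*sqrt(95)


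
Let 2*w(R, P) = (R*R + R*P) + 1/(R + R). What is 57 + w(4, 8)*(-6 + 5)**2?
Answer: 1297/16 ≈ 81.063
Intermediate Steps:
w(R, P) = R**2/2 + 1/(4*R) + P*R/2 (w(R, P) = ((R*R + R*P) + 1/(R + R))/2 = ((R**2 + P*R) + 1/(2*R))/2 = (R**2 + 1/(2*R) + P*R)/2 = R**2/2 + 1/(4*R) + P*R/2)
57 + w(4, 8)*(-6 + 5)**2 = 57 + ((1/4)*(1 + 2*4**2*(8 + 4))/4)*(-6 + 5)**2 = 57 + ((1/4)*(1/4)*(1 + 2*16*12))*(-1)**2 = 57 + ((1/4)*(1/4)*(1 + 384))*1 = 57 + ((1/4)*(1/4)*385)*1 = 57 + (385/16)*1 = 57 + 385/16 = 1297/16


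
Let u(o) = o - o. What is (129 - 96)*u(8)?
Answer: 0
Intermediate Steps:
u(o) = 0
(129 - 96)*u(8) = (129 - 96)*0 = 33*0 = 0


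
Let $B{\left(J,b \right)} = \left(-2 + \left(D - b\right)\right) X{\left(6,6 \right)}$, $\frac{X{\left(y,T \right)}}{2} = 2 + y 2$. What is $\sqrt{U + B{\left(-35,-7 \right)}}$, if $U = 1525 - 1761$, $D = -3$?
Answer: $6 i \sqrt{5} \approx 13.416 i$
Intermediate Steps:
$X{\left(y,T \right)} = 4 + 4 y$ ($X{\left(y,T \right)} = 2 \left(2 + y 2\right) = 2 \left(2 + 2 y\right) = 4 + 4 y$)
$U = -236$
$B{\left(J,b \right)} = -140 - 28 b$ ($B{\left(J,b \right)} = \left(-2 - \left(3 + b\right)\right) \left(4 + 4 \cdot 6\right) = \left(-5 - b\right) \left(4 + 24\right) = \left(-5 - b\right) 28 = -140 - 28 b$)
$\sqrt{U + B{\left(-35,-7 \right)}} = \sqrt{-236 - -56} = \sqrt{-236 + \left(-140 + 196\right)} = \sqrt{-236 + 56} = \sqrt{-180} = 6 i \sqrt{5}$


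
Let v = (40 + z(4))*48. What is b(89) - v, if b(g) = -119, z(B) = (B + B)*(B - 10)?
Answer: 265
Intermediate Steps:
z(B) = 2*B*(-10 + B) (z(B) = (2*B)*(-10 + B) = 2*B*(-10 + B))
v = -384 (v = (40 + 2*4*(-10 + 4))*48 = (40 + 2*4*(-6))*48 = (40 - 48)*48 = -8*48 = -384)
b(89) - v = -119 - 1*(-384) = -119 + 384 = 265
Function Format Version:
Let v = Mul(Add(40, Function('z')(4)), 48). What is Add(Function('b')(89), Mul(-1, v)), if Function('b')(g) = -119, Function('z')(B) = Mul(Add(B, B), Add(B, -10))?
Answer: 265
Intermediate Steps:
Function('z')(B) = Mul(2, B, Add(-10, B)) (Function('z')(B) = Mul(Mul(2, B), Add(-10, B)) = Mul(2, B, Add(-10, B)))
v = -384 (v = Mul(Add(40, Mul(2, 4, Add(-10, 4))), 48) = Mul(Add(40, Mul(2, 4, -6)), 48) = Mul(Add(40, -48), 48) = Mul(-8, 48) = -384)
Add(Function('b')(89), Mul(-1, v)) = Add(-119, Mul(-1, -384)) = Add(-119, 384) = 265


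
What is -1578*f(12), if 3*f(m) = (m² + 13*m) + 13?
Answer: -164638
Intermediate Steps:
f(m) = 13/3 + m²/3 + 13*m/3 (f(m) = ((m² + 13*m) + 13)/3 = (13 + m² + 13*m)/3 = 13/3 + m²/3 + 13*m/3)
-1578*f(12) = -1578*(13/3 + (⅓)*12² + (13/3)*12) = -1578*(13/3 + (⅓)*144 + 52) = -1578*(13/3 + 48 + 52) = -1578*313/3 = -164638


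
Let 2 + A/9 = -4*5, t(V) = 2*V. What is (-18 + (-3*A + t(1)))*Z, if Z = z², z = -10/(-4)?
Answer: 7225/2 ≈ 3612.5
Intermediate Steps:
z = 5/2 (z = -10*(-¼) = 5/2 ≈ 2.5000)
A = -198 (A = -18 + 9*(-4*5) = -18 + 9*(-20) = -18 - 180 = -198)
Z = 25/4 (Z = (5/2)² = 25/4 ≈ 6.2500)
(-18 + (-3*A + t(1)))*Z = (-18 + (-3*(-198) + 2*1))*(25/4) = (-18 + (594 + 2))*(25/4) = (-18 + 596)*(25/4) = 578*(25/4) = 7225/2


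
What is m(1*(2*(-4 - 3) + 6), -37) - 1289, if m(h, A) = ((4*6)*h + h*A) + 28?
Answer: -1157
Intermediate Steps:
m(h, A) = 28 + 24*h + A*h (m(h, A) = (24*h + A*h) + 28 = 28 + 24*h + A*h)
m(1*(2*(-4 - 3) + 6), -37) - 1289 = (28 + 24*(1*(2*(-4 - 3) + 6)) - 37*(2*(-4 - 3) + 6)) - 1289 = (28 + 24*(1*(2*(-7) + 6)) - 37*(2*(-7) + 6)) - 1289 = (28 + 24*(1*(-14 + 6)) - 37*(-14 + 6)) - 1289 = (28 + 24*(1*(-8)) - 37*(-8)) - 1289 = (28 + 24*(-8) - 37*(-8)) - 1289 = (28 - 192 + 296) - 1289 = 132 - 1289 = -1157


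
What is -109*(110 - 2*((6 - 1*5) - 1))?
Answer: -11990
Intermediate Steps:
-109*(110 - 2*((6 - 1*5) - 1)) = -109*(110 - 2*((6 - 5) - 1)) = -109*(110 - 2*(1 - 1)) = -109*(110 - 2*0) = -109*(110 + 0) = -109*110 = -11990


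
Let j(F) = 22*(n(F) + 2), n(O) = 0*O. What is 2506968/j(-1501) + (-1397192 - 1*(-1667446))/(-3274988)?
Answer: 1026284778151/18012434 ≈ 56976.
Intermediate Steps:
n(O) = 0
j(F) = 44 (j(F) = 22*(0 + 2) = 22*2 = 44)
2506968/j(-1501) + (-1397192 - 1*(-1667446))/(-3274988) = 2506968/44 + (-1397192 - 1*(-1667446))/(-3274988) = 2506968*(1/44) + (-1397192 + 1667446)*(-1/3274988) = 626742/11 + 270254*(-1/3274988) = 626742/11 - 135127/1637494 = 1026284778151/18012434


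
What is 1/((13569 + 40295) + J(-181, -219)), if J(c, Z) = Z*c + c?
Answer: 1/93322 ≈ 1.0716e-5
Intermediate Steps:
J(c, Z) = c + Z*c
1/((13569 + 40295) + J(-181, -219)) = 1/((13569 + 40295) - 181*(1 - 219)) = 1/(53864 - 181*(-218)) = 1/(53864 + 39458) = 1/93322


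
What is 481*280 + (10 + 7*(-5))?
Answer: 134655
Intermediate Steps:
481*280 + (10 + 7*(-5)) = 134680 + (10 - 35) = 134680 - 25 = 134655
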